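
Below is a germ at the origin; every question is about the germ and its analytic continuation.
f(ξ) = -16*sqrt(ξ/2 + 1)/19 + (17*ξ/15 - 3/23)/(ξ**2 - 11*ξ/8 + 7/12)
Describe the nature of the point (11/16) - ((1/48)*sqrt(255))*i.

The point is a pole of order 1.

The denominator factor ξ**2 - 11*ξ/8 + 7/12 vanishes at (11/16) - ((1/48)*sqrt(255))*i and appears to the power 1; the numerator there equals (3581/5520) - ((17/720)*sqrt(255))*i, nonzero, and no other factor vanishes.
The branch terms are analytic at this point.
Hence a pole whose order is the multiplicity, 1.


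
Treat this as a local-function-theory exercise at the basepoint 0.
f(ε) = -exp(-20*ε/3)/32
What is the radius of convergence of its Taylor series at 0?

The factor exp(-20*ε/3) is entire and contributes no finite singular point.
The polynomial part has no poles.
No finite singular points: the Taylor series at 0 converges everywhere.

The radius of convergence is infinite.


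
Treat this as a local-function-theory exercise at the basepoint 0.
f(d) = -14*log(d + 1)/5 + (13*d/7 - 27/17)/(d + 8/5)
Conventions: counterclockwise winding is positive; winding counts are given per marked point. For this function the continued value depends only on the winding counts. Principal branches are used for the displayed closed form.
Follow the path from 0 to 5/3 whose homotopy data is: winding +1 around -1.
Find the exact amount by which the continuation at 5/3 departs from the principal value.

Continued minus principal equals -(28/5)*pi*i.

The rational part is single-valued and drops out of the difference; each branch term changes only by its own monodromy.
(-14/5)*log(1 - d/(-1)): each positive loop around -1 adds 2*pi*i to the log, so winding +1 contributes (-14/5)*(1)*2*pi*i = -(28/5)*pi*i.
Summing the contributions at d = 5/3 gives -(28/5)*pi*i.


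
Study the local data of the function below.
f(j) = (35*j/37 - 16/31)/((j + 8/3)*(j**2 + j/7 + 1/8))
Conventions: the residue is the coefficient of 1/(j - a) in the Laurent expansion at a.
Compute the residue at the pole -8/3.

At the order-1 pole -8/3 set g(j) = (j - (-8/3))*f(j) = (35*j/37 - 16/31)/(j**2 + j/7 + 1/8).
Simple pole: residue = g(a) at a = -8/3, which is -1756608/3962885.

The residue is -1756608/3962885.


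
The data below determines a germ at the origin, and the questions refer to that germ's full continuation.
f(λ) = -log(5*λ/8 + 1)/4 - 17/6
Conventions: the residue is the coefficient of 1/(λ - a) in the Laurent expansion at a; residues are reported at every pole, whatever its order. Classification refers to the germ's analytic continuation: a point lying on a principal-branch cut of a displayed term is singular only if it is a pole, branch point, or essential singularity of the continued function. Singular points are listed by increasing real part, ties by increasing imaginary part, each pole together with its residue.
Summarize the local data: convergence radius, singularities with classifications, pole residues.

Radius of convergence at 0: 8/5.
At -8/5: a logarithmic branch point.

Branch term (-1/4)*log(1 - λ/(-8/5)): its argument vanishes at λ = -8/5, a logarithmic branch point, modulus 8/5.
The radius of convergence is the smallest modulus among the singular points: 8/5.


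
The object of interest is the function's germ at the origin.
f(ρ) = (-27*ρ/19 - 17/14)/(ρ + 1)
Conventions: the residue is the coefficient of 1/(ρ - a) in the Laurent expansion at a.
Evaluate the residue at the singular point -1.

At the order-1 pole -1 set g(ρ) = (ρ - (-1))*f(ρ) = -27*ρ/19 - 17/14.
Simple pole: residue = g(a) at a = -1, which is 55/266.

The residue is 55/266.


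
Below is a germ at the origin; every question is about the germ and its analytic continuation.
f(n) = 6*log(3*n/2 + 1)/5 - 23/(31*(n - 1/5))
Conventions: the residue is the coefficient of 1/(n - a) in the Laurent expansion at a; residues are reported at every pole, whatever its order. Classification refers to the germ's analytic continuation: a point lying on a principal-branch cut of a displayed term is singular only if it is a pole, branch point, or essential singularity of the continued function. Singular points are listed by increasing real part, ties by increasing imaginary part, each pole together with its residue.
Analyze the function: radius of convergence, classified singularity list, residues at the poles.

Radius of convergence at 0: 1/5.
At -2/3: a logarithmic branch point.
At 1/5: a pole of order 1; residue -23/31.

Denominator factor (n - 1/5): pole of order 1 at 1/5, modulus 1/5.
Branch term (6/5)*log(1 - n/(-2/3)): its argument vanishes at n = -2/3, a logarithmic branch point, modulus 2/3.
The radius of convergence is the smallest modulus among the singular points: 1/5.
The branch term is analytic at 1/5 and contributes nothing to the residue; only the rational part matters.
At the order-1 pole 1/5 set g(n) = (n - (1/5))*(rational part) = -23/31.
Simple pole: residue = g(a) at a = 1/5, which is -23/31.
List the singular points by increasing real part (a conjugate pair: the negative imaginary part first).


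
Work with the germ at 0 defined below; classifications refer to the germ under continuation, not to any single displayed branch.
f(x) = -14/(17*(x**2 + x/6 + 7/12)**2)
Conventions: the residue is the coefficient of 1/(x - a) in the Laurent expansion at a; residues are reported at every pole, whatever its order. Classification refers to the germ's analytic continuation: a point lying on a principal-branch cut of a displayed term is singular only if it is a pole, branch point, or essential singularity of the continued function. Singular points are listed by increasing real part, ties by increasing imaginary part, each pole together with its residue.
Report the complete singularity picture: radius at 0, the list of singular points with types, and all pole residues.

Denominator factor (x**2 + x/6 + 7/12)^2: discriminant -83/36, complex-conjugate roots (-1/12) + ((1/12)*sqrt(83))*i and (-1/12) - ((1/12)*sqrt(83))*i; poles of order 2, moduli (1/6)*sqrt(21) and (1/6)*sqrt(21).
The radius of convergence is the smallest modulus among the singular points: (1/6)*sqrt(21).
The factor x**2 + x/6 + 7/12 splits as (x - a)(x - a') with a = (-1/12) - ((1/12)*sqrt(83))*i, a' = (-1/12) + ((1/12)*sqrt(83))*i. At the order-2 pole a set g(x) = (x - a)^2*f(x) = [-14/17] / (x - a')^2.
Order-2 pole: residue = g'(a); g'((-1/12) - ((1/12)*sqrt(83))*i) = -((6048/117113)*sqrt(83))*i, so the residue is -((6048/117113)*sqrt(83))*i.
The factor x**2 + x/6 + 7/12 splits as (x - a)(x - a') with a = (-1/12) + ((1/12)*sqrt(83))*i, a' = (-1/12) - ((1/12)*sqrt(83))*i. At the order-2 pole a set g(x) = (x - a)^2*f(x) = [-14/17] / (x - a')^2.
Order-2 pole: residue = g'(a); g'((-1/12) + ((1/12)*sqrt(83))*i) = ((6048/117113)*sqrt(83))*i, so the residue is ((6048/117113)*sqrt(83))*i.
List the singular points by increasing real part (a conjugate pair: the negative imaginary part first).

Radius of convergence at 0: (1/6)*sqrt(21).
At (-1/12) - ((1/12)*sqrt(83))*i: a pole of order 2; residue -((6048/117113)*sqrt(83))*i.
At (-1/12) + ((1/12)*sqrt(83))*i: a pole of order 2; residue ((6048/117113)*sqrt(83))*i.


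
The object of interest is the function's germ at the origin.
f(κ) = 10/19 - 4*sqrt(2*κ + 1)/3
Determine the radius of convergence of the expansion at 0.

The radius of convergence is 1/2.

Branch term (-4/3)*sqrt(1 - κ/(-1/2)): its argument vanishes at κ = -1/2, a square-root branch point, modulus 1/2.
The radius of convergence is the smallest modulus among the singular points: 1/2.


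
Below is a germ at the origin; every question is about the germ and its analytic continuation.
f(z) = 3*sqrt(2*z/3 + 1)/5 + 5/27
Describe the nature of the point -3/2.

The term (3/5)*sqrt(1 - z/(-3/2)) has argument 1 - -3/2/(-3/2) = 0 at -3/2: a square-root (algebraic, two-sheeted) branch point; the remaining terms are analytic or single-valued there.

The point is an algebraic (square-root) branch point.


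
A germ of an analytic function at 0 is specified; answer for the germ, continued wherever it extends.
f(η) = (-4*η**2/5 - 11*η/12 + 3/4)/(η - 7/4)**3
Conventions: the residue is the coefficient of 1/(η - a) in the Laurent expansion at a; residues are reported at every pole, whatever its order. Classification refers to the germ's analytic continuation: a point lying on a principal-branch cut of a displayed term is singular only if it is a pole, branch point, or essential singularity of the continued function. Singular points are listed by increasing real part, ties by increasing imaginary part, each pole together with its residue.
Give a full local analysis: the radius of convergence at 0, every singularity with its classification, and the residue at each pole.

Radius of convergence at 0: 7/4.
At 7/4: a pole of order 3; residue -4/5.

Denominator factor (η - 7/4)^3: pole of order 3 at 7/4, modulus 7/4.
The radius of convergence is the smallest modulus among the singular points: 7/4.
At the order-3 pole 7/4 set g(η) = (η - (7/4))^3*f(η) = -4*η**2/5 - 11*η/12 + 3/4.
Order-3 pole: residue = g''(a)/2; g''(7/4) = -8/5, so the residue is -4/5.


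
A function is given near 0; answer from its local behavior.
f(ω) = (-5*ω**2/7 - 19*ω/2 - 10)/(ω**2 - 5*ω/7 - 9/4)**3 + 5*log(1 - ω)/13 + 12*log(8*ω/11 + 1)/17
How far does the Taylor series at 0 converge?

The radius of convergence is 1.

Denominator factor (ω**2 - 5*ω/7 - 9/4)^3: discriminant 466/49, real irrational roots 5/14 + (1/14)*sqrt(466) and 5/14 - (1/14)*sqrt(466); poles of order 3, moduli 5/14 + (1/14)*sqrt(466) and -5/14 + (1/14)*sqrt(466).
Branch term (12/17)*log(1 - ω/(-11/8)): its argument vanishes at ω = -11/8, a logarithmic branch point, modulus 11/8.
Branch term (5/13)*log(1 - ω/(1)): its argument vanishes at ω = 1, a logarithmic branch point, modulus 1.
The radius of convergence is the smallest modulus among the singular points: 1.


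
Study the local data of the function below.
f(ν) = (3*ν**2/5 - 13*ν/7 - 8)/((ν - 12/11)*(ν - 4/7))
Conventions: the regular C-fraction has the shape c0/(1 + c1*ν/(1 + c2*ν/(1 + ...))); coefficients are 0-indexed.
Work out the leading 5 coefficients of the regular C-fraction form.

Taylor coefficients (expand at 0): a_0 = -77/6, a_1 = -5357/144, a_2 = -335467/4320, a_3 = -15282553/103680, a_4 = -167027971/622080.
c0 = a_0 = -77/6. Peel one level at a time: if S = 1 + c*ν/S' with S'(0) = 1, then c is the ν-coefficient of S and S' = c*ν/(S - 1).
S_1 = c0/f = 1 + (-487/168)*ν + (36881/15680)*ν^2 + ...; c1 = -487/168.
S_2 = c1*ν/(S_1 - 1) = 1 + (110643/136360)*ν + (37474059/94867600)*ν^2 + ...; c2 = 110643/136360.
S_3 = c2*ν/(S_2 - 1) = 1 + (-87439471/179610470)*ν + (-612076297/13602081610)*ν^2 + ...; c3 = -87439471/179610470.
S_4 = c3*ν/(S_3 - 1) = 1 + (-3409/36881)*ν + ...; c4 = -3409/36881.

The regular C-fraction coefficients are [-77/6, -487/168, 110643/136360, -87439471/179610470, -3409/36881].


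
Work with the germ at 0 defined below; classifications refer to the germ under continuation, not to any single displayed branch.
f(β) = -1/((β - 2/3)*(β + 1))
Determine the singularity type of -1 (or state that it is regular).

The denominator factor β + 1 vanishes at -1 and appears to the power 1; the numerator there equals -1, nonzero, and no other factor vanishes.
Hence a pole whose order is the multiplicity, 1.

The point is a pole of order 1.


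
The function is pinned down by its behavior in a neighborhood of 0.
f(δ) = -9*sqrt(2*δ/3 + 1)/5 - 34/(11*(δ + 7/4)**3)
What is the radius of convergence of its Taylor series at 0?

Denominator factor (δ + 7/4)^3: pole of order 3 at -7/4, modulus 7/4.
Branch term (-9/5)*sqrt(1 - δ/(-3/2)): its argument vanishes at δ = -3/2, a square-root branch point, modulus 3/2.
The radius of convergence is the smallest modulus among the singular points: 3/2.

The radius of convergence is 3/2.


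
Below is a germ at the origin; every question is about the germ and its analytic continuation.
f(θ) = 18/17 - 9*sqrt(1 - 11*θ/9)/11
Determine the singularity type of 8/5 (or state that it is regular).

There is no denominator, hence no pole anywhere.
Branch term sqrt(1 - θ/(9/11)): argument at 8/5 is -43/45, nonzero, so 8/5 is not its branch point (a point on a principal cut is still regular for the continued germ).
So the germ continues analytically to 8/5.

The point is a regular point.


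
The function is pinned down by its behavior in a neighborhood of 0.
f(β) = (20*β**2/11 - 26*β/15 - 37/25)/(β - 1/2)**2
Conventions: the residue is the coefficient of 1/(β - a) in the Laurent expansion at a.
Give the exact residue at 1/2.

At the order-2 pole 1/2 set g(β) = (β - (1/2))^2*f(β) = 20*β**2/11 - 26*β/15 - 37/25.
Order-2 pole: residue = g'(a); g'(1/2) = 14/165, so the residue is 14/165.

The residue is 14/165.


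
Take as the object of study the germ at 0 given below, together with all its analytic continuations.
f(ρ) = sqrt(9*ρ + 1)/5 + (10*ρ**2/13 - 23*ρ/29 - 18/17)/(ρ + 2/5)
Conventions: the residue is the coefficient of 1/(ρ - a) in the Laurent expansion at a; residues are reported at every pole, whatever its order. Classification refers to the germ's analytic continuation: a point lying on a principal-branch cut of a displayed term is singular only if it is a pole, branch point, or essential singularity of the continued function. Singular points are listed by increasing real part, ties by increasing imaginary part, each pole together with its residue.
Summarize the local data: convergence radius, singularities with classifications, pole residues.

Radius of convergence at 0: 1/9.
At -2/5: a pole of order 1; residue -3964/6409.
At -1/9: an algebraic (square-root) branch point.

Denominator factor (ρ + 2/5): pole of order 1 at -2/5, modulus 2/5.
Branch term (1/5)*sqrt(1 - ρ/(-1/9)): its argument vanishes at ρ = -1/9, a square-root branch point, modulus 1/9.
The radius of convergence is the smallest modulus among the singular points: 1/9.
The branch term is analytic at -2/5 and contributes nothing to the residue; only the rational part matters.
At the order-1 pole -2/5 set g(ρ) = (ρ - (-2/5))*(rational part) = 10*ρ**2/13 - 23*ρ/29 - 18/17.
Simple pole: residue = g(a) at a = -2/5, which is -3964/6409.
List the singular points by increasing real part (a conjugate pair: the negative imaginary part first).


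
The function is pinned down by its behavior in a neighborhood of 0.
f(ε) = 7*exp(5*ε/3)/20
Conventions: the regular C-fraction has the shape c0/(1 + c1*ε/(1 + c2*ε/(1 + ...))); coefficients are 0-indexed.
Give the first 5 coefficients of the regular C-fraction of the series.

Taylor coefficients (expand at 0): a_0 = 7/20, a_1 = 7/12, a_2 = 35/72, a_3 = 175/648, a_4 = 875/7776.
c0 = a_0 = 7/20. Peel one level at a time: if S = 1 + c*ε/S' with S'(0) = 1, then c is the ε-coefficient of S and S' = c*ε/(S - 1).
S_1 = c0/f = 1 + (-5/3)*ε + (25/18)*ε^2 + ...; c1 = -5/3.
S_2 = c1*ε/(S_1 - 1) = 1 + (5/6)*ε + (25/108)*ε^2 + ...; c2 = 5/6.
S_3 = c2*ε/(S_2 - 1) = 1 + (-5/18)*ε + (25/324)*ε^2 + ...; c3 = -5/18.
S_4 = c3*ε/(S_3 - 1) = 1 + (5/18)*ε + ...; c4 = 5/18.

The regular C-fraction coefficients are [7/20, -5/3, 5/6, -5/18, 5/18].


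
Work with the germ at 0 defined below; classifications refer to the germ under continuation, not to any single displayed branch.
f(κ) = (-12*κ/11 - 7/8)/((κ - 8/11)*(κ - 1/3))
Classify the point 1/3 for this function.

The denominator factor κ - 1/3 vanishes at 1/3 and appears to the power 1; the numerator there equals -109/88, nonzero, and no other factor vanishes.
Hence a pole whose order is the multiplicity, 1.

The point is a pole of order 1.


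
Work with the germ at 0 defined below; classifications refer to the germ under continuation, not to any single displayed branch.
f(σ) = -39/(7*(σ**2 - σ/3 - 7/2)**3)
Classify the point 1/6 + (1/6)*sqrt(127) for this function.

The denominator factor σ**2 - σ/3 - 7/2 vanishes at 1/6 + (1/6)*sqrt(127) and appears to the power 3; the numerator there equals -39/7, nonzero, and no other factor vanishes.
Hence a pole whose order is the multiplicity, 3.

The point is a pole of order 3.


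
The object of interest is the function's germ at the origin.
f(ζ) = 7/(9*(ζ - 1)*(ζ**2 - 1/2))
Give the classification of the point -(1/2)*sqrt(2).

The denominator factor ζ**2 - 1/2 vanishes at -(1/2)*sqrt(2) and appears to the power 1; the numerator there equals 7/9, nonzero, and no other factor vanishes.
Hence a pole whose order is the multiplicity, 1.

The point is a pole of order 1.


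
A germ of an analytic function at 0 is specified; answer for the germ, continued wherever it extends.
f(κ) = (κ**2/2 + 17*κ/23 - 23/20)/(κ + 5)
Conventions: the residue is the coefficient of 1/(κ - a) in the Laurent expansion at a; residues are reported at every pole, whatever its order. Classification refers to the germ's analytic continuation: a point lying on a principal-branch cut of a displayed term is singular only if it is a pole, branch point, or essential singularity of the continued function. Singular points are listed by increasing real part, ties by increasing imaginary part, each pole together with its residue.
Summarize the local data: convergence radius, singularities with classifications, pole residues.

Denominator factor (κ + 5): pole of order 1 at -5, modulus 5.
The radius of convergence is the smallest modulus among the singular points: 5.
At the order-1 pole -5 set g(κ) = (κ - (-5))*f(κ) = κ**2/2 + 17*κ/23 - 23/20.
Simple pole: residue = g(a) at a = -5, which is 3521/460.

Radius of convergence at 0: 5.
At -5: a pole of order 1; residue 3521/460.


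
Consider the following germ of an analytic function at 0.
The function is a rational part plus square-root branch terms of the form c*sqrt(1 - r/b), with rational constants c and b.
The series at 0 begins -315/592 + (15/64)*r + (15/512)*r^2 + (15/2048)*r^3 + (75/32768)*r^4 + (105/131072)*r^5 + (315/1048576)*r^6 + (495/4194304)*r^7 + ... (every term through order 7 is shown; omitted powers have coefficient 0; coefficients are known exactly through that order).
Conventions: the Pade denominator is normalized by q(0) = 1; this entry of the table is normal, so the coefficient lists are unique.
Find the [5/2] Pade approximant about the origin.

Taylor coefficients needed (read off): a_0 = -315/592, a_1 = 15/64, a_2 = 15/512, a_3 = 15/2048, a_4 = 75/32768, a_5 = 105/131072, a_6 = 315/1048576, a_7 = 495/4194304.
Write the denominator as Q(r) = 1 + q1*r + q2*r^2. Requiring Q*f - P = O(r^8) with deg P <= 5 kills the coefficients of r^6..r^7 in Q*f:
  r^6: a_6 + q1*a_5 + q2*a_4 = 0, i.e. 315/1048576 + (105/131072)*q1 + (75/32768)*q2 = 0.
  r^7: a_7 + q1*a_6 + q2*a_5 = 0, i.e. 495/4194304 + (315/1048576)*q1 + (105/131072)*q2 = 0.
Solving this linear system: q1 = -9/14, q2 = 3/32.
The numerator is Q*f truncated at degree 5: P0 = a_0 = -315/592; P1 = a_1 + q1*a_0 = 1365/2368; P2 = a_2 + q1*a_1 + q2*a_0 = -11355/66304; P3 = a_3 + q1*a_2 + q2*a_1 = 75/7168; P4 = a_4 + q1*a_3 + q2*a_2 = 75/229376; P5 = a_5 + q1*a_4 + q2*a_3 = 15/917504.

The Pade approximant has numerator coefficients [-315/592, 1365/2368, -11355/66304, 75/7168, 75/229376, 15/917504]; denominator coefficients [1, -9/14, 3/32].


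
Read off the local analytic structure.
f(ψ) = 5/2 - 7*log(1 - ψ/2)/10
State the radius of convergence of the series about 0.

Branch term (-7/10)*log(1 - ψ/(2)): its argument vanishes at ψ = 2, a logarithmic branch point, modulus 2.
The radius of convergence is the smallest modulus among the singular points: 2.

The radius of convergence is 2.


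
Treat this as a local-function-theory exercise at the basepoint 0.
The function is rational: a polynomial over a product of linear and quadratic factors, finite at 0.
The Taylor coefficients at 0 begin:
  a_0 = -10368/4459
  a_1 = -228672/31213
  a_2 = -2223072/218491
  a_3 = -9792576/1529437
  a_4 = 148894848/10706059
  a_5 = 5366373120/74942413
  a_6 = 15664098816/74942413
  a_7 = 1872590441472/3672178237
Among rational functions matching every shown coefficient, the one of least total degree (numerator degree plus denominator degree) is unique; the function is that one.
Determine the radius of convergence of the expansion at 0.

The radius of convergence is 7/12.

No rational of total degree below 5 reproduces all 8 coefficients; solving the [2/3] Pade equations on them gives f(u) = (-3*u**2 - 22*u/21 + 12/13)/((u - 7/6)*(u - 7/12)**2), whose expansion matches every shown term.
Denominator factor (u - 7/12)^2: pole of order 2 at 7/12, modulus 7/12.
Denominator factor (u - 7/6): pole of order 1 at 7/6, modulus 7/6.
The radius of convergence is the smallest modulus among the singular points: 7/12.


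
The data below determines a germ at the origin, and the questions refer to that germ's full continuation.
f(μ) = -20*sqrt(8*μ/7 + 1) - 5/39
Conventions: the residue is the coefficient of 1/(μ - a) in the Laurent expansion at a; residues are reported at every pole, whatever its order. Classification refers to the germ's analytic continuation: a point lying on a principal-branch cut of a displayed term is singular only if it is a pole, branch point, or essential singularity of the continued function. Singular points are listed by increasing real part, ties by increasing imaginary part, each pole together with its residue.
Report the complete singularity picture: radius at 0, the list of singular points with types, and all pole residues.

Radius of convergence at 0: 7/8.
At -7/8: an algebraic (square-root) branch point.

Branch term (-20)*sqrt(1 - μ/(-7/8)): its argument vanishes at μ = -7/8, a square-root branch point, modulus 7/8.
The radius of convergence is the smallest modulus among the singular points: 7/8.


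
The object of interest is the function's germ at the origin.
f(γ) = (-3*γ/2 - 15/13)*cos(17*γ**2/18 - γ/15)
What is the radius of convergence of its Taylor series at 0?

The factor cos(17*γ**2/18 - γ/15) is entire and contributes no finite singular point.
The polynomial part has no poles.
No finite singular points: the Taylor series at 0 converges everywhere.

The radius of convergence is infinite.


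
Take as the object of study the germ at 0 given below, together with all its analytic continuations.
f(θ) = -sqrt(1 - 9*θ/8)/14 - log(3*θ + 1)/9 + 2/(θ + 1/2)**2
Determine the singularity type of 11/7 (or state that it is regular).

Denominator factors: θ + 1/2 = 29/14 at θ = 11/7 — none vanishes.
Branch term sqrt(1 - θ/(8/9)): argument at 11/7 is -43/56, nonzero, so 11/7 is not its branch point (a point on a principal cut is still regular for the continued germ).
Branch term log(1 - θ/(-1/3)): argument at 11/7 is 40/7, nonzero, so 11/7 is not its branch point (a point on a principal cut is still regular for the continued germ).
So the germ continues analytically to 11/7.

The point is a regular point.


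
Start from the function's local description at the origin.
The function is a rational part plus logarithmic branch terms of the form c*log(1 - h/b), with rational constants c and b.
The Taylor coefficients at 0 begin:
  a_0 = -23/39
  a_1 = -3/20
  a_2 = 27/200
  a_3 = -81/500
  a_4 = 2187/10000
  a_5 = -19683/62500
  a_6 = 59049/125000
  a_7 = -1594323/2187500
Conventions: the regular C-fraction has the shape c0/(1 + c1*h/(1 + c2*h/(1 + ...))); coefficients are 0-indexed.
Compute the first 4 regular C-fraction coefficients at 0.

The regular C-fraction coefficients are [-23/39, -117/460, 531/460, 69/295].

Taylor coefficients (read off): a_0 = -23/39, a_1 = -3/20, a_2 = 27/200, a_3 = -81/500.
c0 = a_0 = -23/39. Peel one level at a time: if S = 1 + c*h/S' with S'(0) = 1, then c is the h-coefficient of S and S' = c*h/(S - 1).
S_1 = c0/f = 1 + (-117/460)*h + (62127/211600)*h^2 + ...; c1 = -117/460.
S_2 = c1*h/(S_1 - 1) = 1 + (531/460)*h + (-27/100)*h^2 + ...; c2 = 531/460.
S_3 = c2*h/(S_2 - 1) = 1 + (69/295)*h + ...; c3 = 69/295.


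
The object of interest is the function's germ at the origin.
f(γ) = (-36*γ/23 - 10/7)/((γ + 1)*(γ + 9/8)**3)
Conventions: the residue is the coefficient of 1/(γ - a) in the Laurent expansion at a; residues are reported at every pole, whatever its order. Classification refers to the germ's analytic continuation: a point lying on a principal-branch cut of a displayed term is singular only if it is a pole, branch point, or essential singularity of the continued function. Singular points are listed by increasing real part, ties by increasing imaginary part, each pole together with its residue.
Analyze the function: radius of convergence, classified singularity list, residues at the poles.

Denominator factor (γ + 1): pole of order 1 at -1, modulus 1.
Denominator factor (γ + 9/8)^3: pole of order 3 at -9/8, modulus 9/8.
The radius of convergence is the smallest modulus among the singular points: 1.
At the order-3 pole -9/8 set g(γ) = (γ - (-9/8))^3*f(γ) = (-36*γ/23 - 10/7)/(γ + 1).
Order-3 pole: residue = g''(a)/2; g''(-9/8) = -22528/161, so the residue is -11264/161.
At the order-1 pole -1 set g(γ) = (γ - (-1))*f(γ) = (-36*γ/23 - 10/7)/(γ + 9/8)**3.
Simple pole: residue = g(a) at a = -1, which is 11264/161.
List the singular points by increasing real part (a conjugate pair: the negative imaginary part first).

Radius of convergence at 0: 1.
At -9/8: a pole of order 3; residue -11264/161.
At -1: a pole of order 1; residue 11264/161.


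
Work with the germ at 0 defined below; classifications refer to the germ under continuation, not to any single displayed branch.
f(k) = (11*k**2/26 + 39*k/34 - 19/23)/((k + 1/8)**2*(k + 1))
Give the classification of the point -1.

The denominator factor k + 1 vanishes at -1 and appears to the power 1; the numerator there equals -7879/5083, nonzero, and no other factor vanishes.
Hence a pole whose order is the multiplicity, 1.

The point is a pole of order 1.


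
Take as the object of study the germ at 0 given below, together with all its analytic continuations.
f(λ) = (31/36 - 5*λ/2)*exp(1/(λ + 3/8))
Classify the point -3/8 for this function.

The exponent 1/(λ - (-3/8)) has a pole at -3/8, so exp(1/(λ - (-3/8))) takes every nonzero value near it: an essential singularity (not a pole of any order).

The point is an essential singularity.


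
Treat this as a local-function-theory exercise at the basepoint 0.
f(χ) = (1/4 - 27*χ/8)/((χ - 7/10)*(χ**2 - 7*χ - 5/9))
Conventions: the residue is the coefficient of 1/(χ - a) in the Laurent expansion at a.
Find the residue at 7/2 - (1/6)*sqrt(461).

The residue is -7605/35752 + (234225/16481672)*sqrt(461).

The factor χ**2 - 7*χ - 5/9 splits as (χ - a)(χ - a') with a = 7/2 - (1/6)*sqrt(461), a' = 7/2 + (1/6)*sqrt(461). At the order-1 pole a set g(χ) = (χ - a)*f(χ) = [(1/4 - 27*χ/8)/(χ - 7/10)] / (χ - a').
Simple pole: residue = g(a) at a = 7/2 - (1/6)*sqrt(461), which is -7605/35752 + (234225/16481672)*sqrt(461).


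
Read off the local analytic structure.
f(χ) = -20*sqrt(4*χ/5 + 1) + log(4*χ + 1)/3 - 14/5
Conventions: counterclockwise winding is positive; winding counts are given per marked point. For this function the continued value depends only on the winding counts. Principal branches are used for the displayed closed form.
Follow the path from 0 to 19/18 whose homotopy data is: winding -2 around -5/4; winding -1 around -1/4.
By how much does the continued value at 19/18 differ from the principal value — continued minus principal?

Continued minus principal equals -(2/3)*pi*i.

The rational part is single-valued and drops out of the difference; each branch term changes only by its own monodromy.
(1/3)*log(1 - χ/(-1/4)): each positive loop around -1/4 adds 2*pi*i to the log, so winding -1 contributes (1/3)*(-1)*2*pi*i = -(2/3)*pi*i.
(-20)*sqrt(1 - χ/(-5/4)): winding -2 is even, the square root returns to the same sheet, contribution 0.
Summing the contributions at χ = 19/18 gives -(2/3)*pi*i.


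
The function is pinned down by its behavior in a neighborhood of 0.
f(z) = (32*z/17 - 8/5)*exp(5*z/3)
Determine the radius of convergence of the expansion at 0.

The radius of convergence is infinite.

The factor exp(5*z/3) is entire and contributes no finite singular point.
The polynomial part has no poles.
No finite singular points: the Taylor series at 0 converges everywhere.


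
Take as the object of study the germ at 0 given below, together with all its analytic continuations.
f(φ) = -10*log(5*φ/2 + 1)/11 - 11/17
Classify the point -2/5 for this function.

The term (-10/11)*log(1 - φ/(-2/5)) has argument 1 - -2/5/(-2/5) = 0 at -2/5: a logarithmic (infinitely-sheeted) branch point; the remaining terms are analytic or single-valued there.

The point is a logarithmic branch point.


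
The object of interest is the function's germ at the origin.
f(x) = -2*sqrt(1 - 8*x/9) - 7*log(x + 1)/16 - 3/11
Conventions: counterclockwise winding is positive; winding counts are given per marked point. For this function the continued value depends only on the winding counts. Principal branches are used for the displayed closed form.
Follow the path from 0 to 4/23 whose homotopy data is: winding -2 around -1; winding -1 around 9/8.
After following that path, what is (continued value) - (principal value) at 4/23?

Continued minus principal equals ((20/69)*sqrt(161)) + ((7/4)*pi)*i.

The rational part is single-valued and drops out of the difference; each branch term changes only by its own monodromy.
(-7/16)*log(1 - x/(-1)): each positive loop around -1 adds 2*pi*i to the log, so winding -2 contributes (-7/16)*(-2)*2*pi*i = (7/4)*pi*i.
(-2)*sqrt(1 - x/(9/8)): winding -1 is odd, the square root flips sign, contributing -2*(-2)*sqrt(1 - (4/23)/(9/8)) = -2*(-2)*sqrt(175/207) = (20/69)*sqrt(161).
Summing the contributions at x = 4/23 gives ((20/69)*sqrt(161)) + ((7/4)*pi)*i.


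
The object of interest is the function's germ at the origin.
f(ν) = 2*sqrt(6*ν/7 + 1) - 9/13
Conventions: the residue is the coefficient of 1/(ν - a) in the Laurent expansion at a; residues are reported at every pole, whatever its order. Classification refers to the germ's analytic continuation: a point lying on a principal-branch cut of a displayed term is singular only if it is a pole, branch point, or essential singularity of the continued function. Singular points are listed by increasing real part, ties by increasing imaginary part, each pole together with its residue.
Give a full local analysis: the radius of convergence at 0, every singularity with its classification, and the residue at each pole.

Radius of convergence at 0: 7/6.
At -7/6: an algebraic (square-root) branch point.

Branch term (2)*sqrt(1 - ν/(-7/6)): its argument vanishes at ν = -7/6, a square-root branch point, modulus 7/6.
The radius of convergence is the smallest modulus among the singular points: 7/6.


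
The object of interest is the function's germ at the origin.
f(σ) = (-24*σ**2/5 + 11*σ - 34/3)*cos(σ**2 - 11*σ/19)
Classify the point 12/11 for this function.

There is no denominator, hence no pole anywhere.
The factor cos(σ**2 - 11*σ/19) is entire.
So the germ continues analytically to 12/11.

The point is a regular point.


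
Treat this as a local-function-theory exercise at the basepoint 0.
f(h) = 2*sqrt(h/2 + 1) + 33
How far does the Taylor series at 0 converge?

The radius of convergence is 2.

Branch term (2)*sqrt(1 - h/(-2)): its argument vanishes at h = -2, a square-root branch point, modulus 2.
The radius of convergence is the smallest modulus among the singular points: 2.


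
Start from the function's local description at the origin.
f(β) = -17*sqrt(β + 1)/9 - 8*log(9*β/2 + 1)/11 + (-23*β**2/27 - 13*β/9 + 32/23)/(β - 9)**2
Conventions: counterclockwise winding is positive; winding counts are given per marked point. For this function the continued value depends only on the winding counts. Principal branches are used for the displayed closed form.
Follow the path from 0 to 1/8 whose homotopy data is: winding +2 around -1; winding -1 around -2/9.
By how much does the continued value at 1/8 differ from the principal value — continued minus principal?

The rational part is single-valued and drops out of the difference; each branch term changes only by its own monodromy.
(-17/9)*sqrt(1 - β/(-1)): winding +2 is even, the square root returns to the same sheet, contribution 0.
(-8/11)*log(1 - β/(-2/9)): each positive loop around -2/9 adds 2*pi*i to the log, so winding -1 contributes (-8/11)*(-1)*2*pi*i = (16/11)*pi*i.
Summing the contributions at β = 1/8 gives (16/11)*pi*i.

Continued minus principal equals (16/11)*pi*i.


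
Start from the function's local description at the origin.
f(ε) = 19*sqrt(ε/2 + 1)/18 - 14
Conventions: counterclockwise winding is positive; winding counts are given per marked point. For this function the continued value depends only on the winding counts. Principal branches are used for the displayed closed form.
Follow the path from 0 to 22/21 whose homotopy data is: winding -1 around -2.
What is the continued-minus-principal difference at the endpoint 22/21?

The rational part is single-valued and drops out of the difference; each branch term changes only by its own monodromy.
(19/18)*sqrt(1 - ε/(-2)): winding -1 is odd, the square root flips sign, contributing -2*(19/18)*sqrt(1 - (22/21)/(-2)) = -2*(19/18)*sqrt(32/21) = -(76/189)*sqrt(42).
Summing the contributions at ε = 22/21 gives -(76/189)*sqrt(42).

Continued minus principal equals -(76/189)*sqrt(42).


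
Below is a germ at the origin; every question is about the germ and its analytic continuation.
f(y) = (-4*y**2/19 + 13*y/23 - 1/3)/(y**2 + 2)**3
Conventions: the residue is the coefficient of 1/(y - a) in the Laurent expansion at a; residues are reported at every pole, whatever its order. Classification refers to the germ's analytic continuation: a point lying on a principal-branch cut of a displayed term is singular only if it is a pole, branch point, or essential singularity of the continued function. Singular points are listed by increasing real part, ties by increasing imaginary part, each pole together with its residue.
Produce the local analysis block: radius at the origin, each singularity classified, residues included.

Denominator factor (y**2 + 2)^3: discriminant -8, complex-conjugate roots (sqrt(2))*i and -(sqrt(2))*i; poles of order 3, moduli sqrt(2) and sqrt(2).
The radius of convergence is the smallest modulus among the singular points: sqrt(2).
The factor y**2 + 2 splits as (y - a)(y - a') with a = -(sqrt(2))*i, a' = (sqrt(2))*i. At the order-3 pole a set g(y) = (y - a)^3*f(y) = [-4*y**2/19 + 13*y/23 - 1/3] / (y - a')^3.
Order-3 pole: residue = g''(a)/2; g''(-(sqrt(2))*i) = -((27/1216)*sqrt(2))*i, so the residue is -((27/2432)*sqrt(2))*i.
The factor y**2 + 2 splits as (y - a)(y - a') with a = (sqrt(2))*i, a' = -(sqrt(2))*i. At the order-3 pole a set g(y) = (y - a)^3*f(y) = [-4*y**2/19 + 13*y/23 - 1/3] / (y - a')^3.
Order-3 pole: residue = g''(a)/2; g''((sqrt(2))*i) = ((27/1216)*sqrt(2))*i, so the residue is ((27/2432)*sqrt(2))*i.
List the singular points by increasing real part (a conjugate pair: the negative imaginary part first).

Radius of convergence at 0: sqrt(2).
At -(sqrt(2))*i: a pole of order 3; residue -((27/2432)*sqrt(2))*i.
At (sqrt(2))*i: a pole of order 3; residue ((27/2432)*sqrt(2))*i.


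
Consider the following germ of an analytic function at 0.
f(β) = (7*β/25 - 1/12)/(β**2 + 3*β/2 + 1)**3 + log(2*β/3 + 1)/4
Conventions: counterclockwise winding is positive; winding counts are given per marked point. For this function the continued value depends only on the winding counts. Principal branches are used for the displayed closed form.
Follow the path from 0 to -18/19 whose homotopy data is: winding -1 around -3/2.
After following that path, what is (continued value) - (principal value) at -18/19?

Continued minus principal equals -(1/2)*pi*i.

The rational part is single-valued and drops out of the difference; each branch term changes only by its own monodromy.
(1/4)*log(1 - β/(-3/2)): each positive loop around -3/2 adds 2*pi*i to the log, so winding -1 contributes (1/4)*(-1)*2*pi*i = -(1/2)*pi*i.
Summing the contributions at β = -18/19 gives -(1/2)*pi*i.


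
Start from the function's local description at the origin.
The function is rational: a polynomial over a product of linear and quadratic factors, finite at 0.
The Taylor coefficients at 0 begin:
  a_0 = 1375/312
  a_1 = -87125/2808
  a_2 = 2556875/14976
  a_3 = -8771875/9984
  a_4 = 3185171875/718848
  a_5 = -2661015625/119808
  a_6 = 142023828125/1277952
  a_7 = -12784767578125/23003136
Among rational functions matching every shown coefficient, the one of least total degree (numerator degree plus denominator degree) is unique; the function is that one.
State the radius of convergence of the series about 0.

No rational of total degree below 4 reproduces all 8 coefficients; solving the [1/3] Pade equations on them gives f(β) = (7*β/27 + 22/39)/((β + 1/5)*(β + 4/5)**2), whose expansion matches every shown term.
Denominator factor (β + 1/5): pole of order 1 at -1/5, modulus 1/5.
Denominator factor (β + 4/5)^2: pole of order 2 at -4/5, modulus 4/5.
The radius of convergence is the smallest modulus among the singular points: 1/5.

The radius of convergence is 1/5.


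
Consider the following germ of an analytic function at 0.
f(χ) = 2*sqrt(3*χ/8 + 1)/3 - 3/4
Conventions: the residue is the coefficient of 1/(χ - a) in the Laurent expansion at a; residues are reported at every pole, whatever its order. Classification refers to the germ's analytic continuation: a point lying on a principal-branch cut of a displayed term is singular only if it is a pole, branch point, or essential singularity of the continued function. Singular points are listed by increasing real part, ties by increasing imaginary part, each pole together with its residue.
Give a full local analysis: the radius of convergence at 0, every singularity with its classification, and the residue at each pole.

Radius of convergence at 0: 8/3.
At -8/3: an algebraic (square-root) branch point.

Branch term (2/3)*sqrt(1 - χ/(-8/3)): its argument vanishes at χ = -8/3, a square-root branch point, modulus 8/3.
The radius of convergence is the smallest modulus among the singular points: 8/3.


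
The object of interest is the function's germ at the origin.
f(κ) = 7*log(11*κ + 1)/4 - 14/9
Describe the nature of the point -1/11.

The point is a logarithmic branch point.

The term (7/4)*log(1 - κ/(-1/11)) has argument 1 - -1/11/(-1/11) = 0 at -1/11: a logarithmic (infinitely-sheeted) branch point; the remaining terms are analytic or single-valued there.


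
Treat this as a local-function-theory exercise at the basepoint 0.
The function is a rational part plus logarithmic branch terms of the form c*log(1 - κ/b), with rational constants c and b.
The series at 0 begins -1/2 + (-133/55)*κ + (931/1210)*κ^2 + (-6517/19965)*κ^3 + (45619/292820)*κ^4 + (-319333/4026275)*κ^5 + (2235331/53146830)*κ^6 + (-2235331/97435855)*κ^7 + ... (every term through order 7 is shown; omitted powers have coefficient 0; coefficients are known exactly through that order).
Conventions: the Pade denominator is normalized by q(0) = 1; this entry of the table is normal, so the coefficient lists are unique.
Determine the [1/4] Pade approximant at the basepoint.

The Pade approximant has numerator coefficients [-1/2, -1003954/389015]; denominator coefficients [1, 25298/77803, -28861/855833, 299782/28242489, -4060091/1035557930].

Taylor coefficients needed (read off): a_0 = -1/2, a_1 = -133/55, a_2 = 931/1210, a_3 = -6517/19965, a_4 = 45619/292820, a_5 = -319333/4026275.
Write the denominator as Q(κ) = 1 + q1*κ + q2*κ^2 + q3*κ^3 + q4*κ^4. Requiring Q*f - P = O(κ^6) with deg P <= 1 kills the coefficients of κ^2..κ^5 in Q*f:
  κ^2: a_2 + q1*a_1 + q2*a_0 = 0, i.e. 931/1210 + (-133/55)*q1 + (-1/2)*q2 = 0.
  κ^3: a_3 + q1*a_2 + q2*a_1 + q3*a_0 = 0, i.e. -6517/19965 + (931/1210)*q1 + (-133/55)*q2 + (-1/2)*q3 = 0.
  κ^4: a_4 + q1*a_3 + q2*a_2 + q3*a_1 + q4*a_0 = 0, i.e. 45619/292820 + (-6517/19965)*q1 + (931/1210)*q2 + (-133/55)*q3 + (-1/2)*q4 = 0.
  κ^5: a_5 + q1*a_4 + q2*a_3 + q3*a_2 + q4*a_1 = 0, i.e. -319333/4026275 + (45619/292820)*q1 + (-6517/19965)*q2 + (931/1210)*q3 + (-133/55)*q4 = 0.
Solving this linear system: q1 = 25298/77803, q2 = -28861/855833, q3 = 299782/28242489, q4 = -4060091/1035557930.
The numerator is Q*f truncated at degree 1: P0 = a_0 = -1/2; P1 = a_1 + q1*a_0 = -1003954/389015.
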